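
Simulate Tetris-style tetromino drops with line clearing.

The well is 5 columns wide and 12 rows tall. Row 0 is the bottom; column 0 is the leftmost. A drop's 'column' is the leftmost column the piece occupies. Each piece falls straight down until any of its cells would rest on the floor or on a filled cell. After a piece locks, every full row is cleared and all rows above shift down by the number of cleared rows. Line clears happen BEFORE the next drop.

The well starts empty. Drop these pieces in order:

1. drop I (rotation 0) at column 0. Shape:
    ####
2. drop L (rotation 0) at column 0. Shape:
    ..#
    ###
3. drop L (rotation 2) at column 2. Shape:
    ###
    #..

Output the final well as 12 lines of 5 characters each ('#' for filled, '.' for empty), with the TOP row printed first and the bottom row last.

Drop 1: I rot0 at col 0 lands with bottom-row=0; cleared 0 line(s) (total 0); column heights now [1 1 1 1 0], max=1
Drop 2: L rot0 at col 0 lands with bottom-row=1; cleared 0 line(s) (total 0); column heights now [2 2 3 1 0], max=3
Drop 3: L rot2 at col 2 lands with bottom-row=3; cleared 0 line(s) (total 0); column heights now [2 2 5 5 5], max=5

Answer: .....
.....
.....
.....
.....
.....
.....
..###
..#..
..#..
###..
####.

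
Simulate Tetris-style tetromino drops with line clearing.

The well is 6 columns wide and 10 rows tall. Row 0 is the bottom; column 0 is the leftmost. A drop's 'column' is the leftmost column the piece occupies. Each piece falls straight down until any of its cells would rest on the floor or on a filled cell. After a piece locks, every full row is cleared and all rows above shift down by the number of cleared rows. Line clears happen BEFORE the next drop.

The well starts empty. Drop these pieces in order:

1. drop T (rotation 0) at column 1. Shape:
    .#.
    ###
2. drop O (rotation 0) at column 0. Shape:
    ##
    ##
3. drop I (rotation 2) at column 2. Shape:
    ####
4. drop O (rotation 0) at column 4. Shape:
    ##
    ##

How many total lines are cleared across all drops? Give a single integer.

Answer: 1

Derivation:
Drop 1: T rot0 at col 1 lands with bottom-row=0; cleared 0 line(s) (total 0); column heights now [0 1 2 1 0 0], max=2
Drop 2: O rot0 at col 0 lands with bottom-row=1; cleared 0 line(s) (total 0); column heights now [3 3 2 1 0 0], max=3
Drop 3: I rot2 at col 2 lands with bottom-row=2; cleared 1 line(s) (total 1); column heights now [2 2 2 1 0 0], max=2
Drop 4: O rot0 at col 4 lands with bottom-row=0; cleared 0 line(s) (total 1); column heights now [2 2 2 1 2 2], max=2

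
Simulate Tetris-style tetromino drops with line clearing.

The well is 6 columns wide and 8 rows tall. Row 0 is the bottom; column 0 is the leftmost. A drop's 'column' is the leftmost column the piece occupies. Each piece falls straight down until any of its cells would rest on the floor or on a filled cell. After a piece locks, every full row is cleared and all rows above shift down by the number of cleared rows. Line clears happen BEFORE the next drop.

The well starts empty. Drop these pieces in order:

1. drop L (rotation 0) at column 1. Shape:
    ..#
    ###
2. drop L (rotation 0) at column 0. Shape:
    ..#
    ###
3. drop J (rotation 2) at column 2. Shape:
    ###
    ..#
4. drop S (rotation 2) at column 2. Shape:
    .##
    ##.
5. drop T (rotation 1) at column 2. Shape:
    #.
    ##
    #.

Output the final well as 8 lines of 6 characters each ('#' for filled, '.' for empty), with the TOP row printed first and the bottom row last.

Drop 1: L rot0 at col 1 lands with bottom-row=0; cleared 0 line(s) (total 0); column heights now [0 1 1 2 0 0], max=2
Drop 2: L rot0 at col 0 lands with bottom-row=1; cleared 0 line(s) (total 0); column heights now [2 2 3 2 0 0], max=3
Drop 3: J rot2 at col 2 lands with bottom-row=2; cleared 0 line(s) (total 0); column heights now [2 2 4 4 4 0], max=4
Drop 4: S rot2 at col 2 lands with bottom-row=4; cleared 0 line(s) (total 0); column heights now [2 2 5 6 6 0], max=6
Drop 5: T rot1 at col 2 lands with bottom-row=5; cleared 0 line(s) (total 0); column heights now [2 2 8 7 6 0], max=8

Answer: ..#...
..##..
..###.
..##..
..###.
..#.#.
####..
.###..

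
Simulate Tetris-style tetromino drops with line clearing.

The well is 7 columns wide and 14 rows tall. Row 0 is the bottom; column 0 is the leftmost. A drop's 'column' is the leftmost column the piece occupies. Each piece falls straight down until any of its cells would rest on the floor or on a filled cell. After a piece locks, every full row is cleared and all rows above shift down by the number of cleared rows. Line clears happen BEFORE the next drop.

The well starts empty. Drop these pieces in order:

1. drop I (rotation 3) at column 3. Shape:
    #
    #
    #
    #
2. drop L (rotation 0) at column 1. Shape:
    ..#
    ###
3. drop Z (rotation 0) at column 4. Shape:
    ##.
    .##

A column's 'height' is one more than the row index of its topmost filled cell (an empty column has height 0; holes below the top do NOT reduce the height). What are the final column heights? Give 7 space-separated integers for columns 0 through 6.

Answer: 0 5 5 6 2 2 1

Derivation:
Drop 1: I rot3 at col 3 lands with bottom-row=0; cleared 0 line(s) (total 0); column heights now [0 0 0 4 0 0 0], max=4
Drop 2: L rot0 at col 1 lands with bottom-row=4; cleared 0 line(s) (total 0); column heights now [0 5 5 6 0 0 0], max=6
Drop 3: Z rot0 at col 4 lands with bottom-row=0; cleared 0 line(s) (total 0); column heights now [0 5 5 6 2 2 1], max=6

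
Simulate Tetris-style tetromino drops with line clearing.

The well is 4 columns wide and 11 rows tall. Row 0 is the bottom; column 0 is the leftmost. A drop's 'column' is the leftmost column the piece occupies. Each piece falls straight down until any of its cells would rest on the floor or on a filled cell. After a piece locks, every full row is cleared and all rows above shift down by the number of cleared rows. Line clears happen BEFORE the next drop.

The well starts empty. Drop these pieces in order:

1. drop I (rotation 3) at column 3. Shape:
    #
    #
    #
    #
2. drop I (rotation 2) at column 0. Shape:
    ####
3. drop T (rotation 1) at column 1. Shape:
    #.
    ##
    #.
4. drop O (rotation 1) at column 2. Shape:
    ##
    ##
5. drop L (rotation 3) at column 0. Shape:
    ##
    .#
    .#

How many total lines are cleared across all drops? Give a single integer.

Drop 1: I rot3 at col 3 lands with bottom-row=0; cleared 0 line(s) (total 0); column heights now [0 0 0 4], max=4
Drop 2: I rot2 at col 0 lands with bottom-row=4; cleared 1 line(s) (total 1); column heights now [0 0 0 4], max=4
Drop 3: T rot1 at col 1 lands with bottom-row=0; cleared 0 line(s) (total 1); column heights now [0 3 2 4], max=4
Drop 4: O rot1 at col 2 lands with bottom-row=4; cleared 0 line(s) (total 1); column heights now [0 3 6 6], max=6
Drop 5: L rot3 at col 0 lands with bottom-row=3; cleared 1 line(s) (total 2); column heights now [0 5 5 5], max=5

Answer: 2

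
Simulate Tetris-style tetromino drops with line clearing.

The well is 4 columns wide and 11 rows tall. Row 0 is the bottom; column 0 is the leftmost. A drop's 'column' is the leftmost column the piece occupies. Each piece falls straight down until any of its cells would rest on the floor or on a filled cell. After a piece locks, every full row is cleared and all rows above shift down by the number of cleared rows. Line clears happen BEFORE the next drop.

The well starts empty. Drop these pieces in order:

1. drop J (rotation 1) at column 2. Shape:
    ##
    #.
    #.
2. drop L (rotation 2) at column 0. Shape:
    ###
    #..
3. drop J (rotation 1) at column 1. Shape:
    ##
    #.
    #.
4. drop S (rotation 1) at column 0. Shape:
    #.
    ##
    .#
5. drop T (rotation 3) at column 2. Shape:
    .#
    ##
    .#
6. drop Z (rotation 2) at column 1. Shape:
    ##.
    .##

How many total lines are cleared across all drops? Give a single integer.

Drop 1: J rot1 at col 2 lands with bottom-row=0; cleared 0 line(s) (total 0); column heights now [0 0 3 3], max=3
Drop 2: L rot2 at col 0 lands with bottom-row=2; cleared 0 line(s) (total 0); column heights now [4 4 4 3], max=4
Drop 3: J rot1 at col 1 lands with bottom-row=4; cleared 0 line(s) (total 0); column heights now [4 7 7 3], max=7
Drop 4: S rot1 at col 0 lands with bottom-row=7; cleared 0 line(s) (total 0); column heights now [10 9 7 3], max=10
Drop 5: T rot3 at col 2 lands with bottom-row=6; cleared 0 line(s) (total 0); column heights now [10 9 8 9], max=10
Drop 6: Z rot2 at col 1 lands with bottom-row=9; cleared 0 line(s) (total 0); column heights now [10 11 11 10], max=11

Answer: 0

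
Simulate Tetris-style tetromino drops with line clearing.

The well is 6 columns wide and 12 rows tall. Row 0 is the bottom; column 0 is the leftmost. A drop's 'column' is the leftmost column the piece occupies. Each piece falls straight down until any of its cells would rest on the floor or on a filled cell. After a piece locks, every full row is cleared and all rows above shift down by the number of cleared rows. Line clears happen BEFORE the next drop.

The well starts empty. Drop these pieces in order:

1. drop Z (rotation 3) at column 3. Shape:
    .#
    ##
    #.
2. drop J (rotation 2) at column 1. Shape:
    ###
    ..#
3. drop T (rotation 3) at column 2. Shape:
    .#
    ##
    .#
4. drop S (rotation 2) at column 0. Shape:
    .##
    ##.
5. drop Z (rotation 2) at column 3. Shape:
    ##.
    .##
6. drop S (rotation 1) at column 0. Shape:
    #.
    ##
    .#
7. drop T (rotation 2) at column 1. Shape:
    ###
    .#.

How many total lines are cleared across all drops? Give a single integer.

Drop 1: Z rot3 at col 3 lands with bottom-row=0; cleared 0 line(s) (total 0); column heights now [0 0 0 2 3 0], max=3
Drop 2: J rot2 at col 1 lands with bottom-row=2; cleared 0 line(s) (total 0); column heights now [0 4 4 4 3 0], max=4
Drop 3: T rot3 at col 2 lands with bottom-row=4; cleared 0 line(s) (total 0); column heights now [0 4 6 7 3 0], max=7
Drop 4: S rot2 at col 0 lands with bottom-row=5; cleared 0 line(s) (total 0); column heights now [6 7 7 7 3 0], max=7
Drop 5: Z rot2 at col 3 lands with bottom-row=6; cleared 0 line(s) (total 0); column heights now [6 7 7 8 8 7], max=8
Drop 6: S rot1 at col 0 lands with bottom-row=7; cleared 0 line(s) (total 0); column heights now [10 9 7 8 8 7], max=10
Drop 7: T rot2 at col 1 lands with bottom-row=8; cleared 0 line(s) (total 0); column heights now [10 10 10 10 8 7], max=10

Answer: 0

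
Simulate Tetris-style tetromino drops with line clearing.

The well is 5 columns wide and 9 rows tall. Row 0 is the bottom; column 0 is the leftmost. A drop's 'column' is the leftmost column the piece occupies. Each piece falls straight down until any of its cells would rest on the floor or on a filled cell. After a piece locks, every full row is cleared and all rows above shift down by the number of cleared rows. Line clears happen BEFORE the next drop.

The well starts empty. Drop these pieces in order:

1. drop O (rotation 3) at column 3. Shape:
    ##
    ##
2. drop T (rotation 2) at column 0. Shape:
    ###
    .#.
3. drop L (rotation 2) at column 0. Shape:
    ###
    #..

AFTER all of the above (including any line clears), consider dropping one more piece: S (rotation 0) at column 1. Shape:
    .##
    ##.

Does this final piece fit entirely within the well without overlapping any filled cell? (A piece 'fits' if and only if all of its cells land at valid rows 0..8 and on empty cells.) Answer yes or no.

Answer: yes

Derivation:
Drop 1: O rot3 at col 3 lands with bottom-row=0; cleared 0 line(s) (total 0); column heights now [0 0 0 2 2], max=2
Drop 2: T rot2 at col 0 lands with bottom-row=0; cleared 1 line(s) (total 1); column heights now [0 1 0 1 1], max=1
Drop 3: L rot2 at col 0 lands with bottom-row=0; cleared 0 line(s) (total 1); column heights now [2 2 2 1 1], max=2
Test piece S rot0 at col 1 (width 3): heights before test = [2 2 2 1 1]; fits = True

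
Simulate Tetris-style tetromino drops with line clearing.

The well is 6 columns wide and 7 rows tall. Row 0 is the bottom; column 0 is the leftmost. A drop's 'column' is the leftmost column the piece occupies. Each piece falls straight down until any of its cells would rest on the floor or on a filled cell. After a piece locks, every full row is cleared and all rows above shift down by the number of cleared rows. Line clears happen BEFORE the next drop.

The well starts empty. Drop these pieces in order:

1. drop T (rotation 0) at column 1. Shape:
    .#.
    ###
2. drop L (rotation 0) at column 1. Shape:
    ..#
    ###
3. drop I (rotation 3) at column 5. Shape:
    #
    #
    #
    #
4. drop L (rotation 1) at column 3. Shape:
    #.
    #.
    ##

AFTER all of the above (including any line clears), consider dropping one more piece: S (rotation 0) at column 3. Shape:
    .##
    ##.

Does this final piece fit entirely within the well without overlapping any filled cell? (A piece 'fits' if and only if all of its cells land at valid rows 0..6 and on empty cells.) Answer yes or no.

Drop 1: T rot0 at col 1 lands with bottom-row=0; cleared 0 line(s) (total 0); column heights now [0 1 2 1 0 0], max=2
Drop 2: L rot0 at col 1 lands with bottom-row=2; cleared 0 line(s) (total 0); column heights now [0 3 3 4 0 0], max=4
Drop 3: I rot3 at col 5 lands with bottom-row=0; cleared 0 line(s) (total 0); column heights now [0 3 3 4 0 4], max=4
Drop 4: L rot1 at col 3 lands with bottom-row=4; cleared 0 line(s) (total 0); column heights now [0 3 3 7 5 4], max=7
Test piece S rot0 at col 3 (width 3): heights before test = [0 3 3 7 5 4]; fits = False

Answer: no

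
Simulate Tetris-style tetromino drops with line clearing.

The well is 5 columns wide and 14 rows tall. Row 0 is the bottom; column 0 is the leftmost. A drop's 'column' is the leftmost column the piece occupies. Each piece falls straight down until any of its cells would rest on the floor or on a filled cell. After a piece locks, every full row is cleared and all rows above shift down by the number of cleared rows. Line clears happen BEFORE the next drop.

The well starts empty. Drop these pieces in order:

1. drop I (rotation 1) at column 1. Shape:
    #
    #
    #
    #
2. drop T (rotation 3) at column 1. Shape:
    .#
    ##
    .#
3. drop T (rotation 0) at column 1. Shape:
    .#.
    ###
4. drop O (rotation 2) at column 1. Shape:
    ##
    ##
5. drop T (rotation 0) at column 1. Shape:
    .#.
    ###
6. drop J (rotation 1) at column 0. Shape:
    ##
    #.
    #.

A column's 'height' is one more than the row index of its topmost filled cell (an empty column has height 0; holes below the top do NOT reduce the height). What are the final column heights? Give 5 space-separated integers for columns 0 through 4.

Drop 1: I rot1 at col 1 lands with bottom-row=0; cleared 0 line(s) (total 0); column heights now [0 4 0 0 0], max=4
Drop 2: T rot3 at col 1 lands with bottom-row=3; cleared 0 line(s) (total 0); column heights now [0 5 6 0 0], max=6
Drop 3: T rot0 at col 1 lands with bottom-row=6; cleared 0 line(s) (total 0); column heights now [0 7 8 7 0], max=8
Drop 4: O rot2 at col 1 lands with bottom-row=8; cleared 0 line(s) (total 0); column heights now [0 10 10 7 0], max=10
Drop 5: T rot0 at col 1 lands with bottom-row=10; cleared 0 line(s) (total 0); column heights now [0 11 12 11 0], max=12
Drop 6: J rot1 at col 0 lands with bottom-row=9; cleared 0 line(s) (total 0); column heights now [12 12 12 11 0], max=12

Answer: 12 12 12 11 0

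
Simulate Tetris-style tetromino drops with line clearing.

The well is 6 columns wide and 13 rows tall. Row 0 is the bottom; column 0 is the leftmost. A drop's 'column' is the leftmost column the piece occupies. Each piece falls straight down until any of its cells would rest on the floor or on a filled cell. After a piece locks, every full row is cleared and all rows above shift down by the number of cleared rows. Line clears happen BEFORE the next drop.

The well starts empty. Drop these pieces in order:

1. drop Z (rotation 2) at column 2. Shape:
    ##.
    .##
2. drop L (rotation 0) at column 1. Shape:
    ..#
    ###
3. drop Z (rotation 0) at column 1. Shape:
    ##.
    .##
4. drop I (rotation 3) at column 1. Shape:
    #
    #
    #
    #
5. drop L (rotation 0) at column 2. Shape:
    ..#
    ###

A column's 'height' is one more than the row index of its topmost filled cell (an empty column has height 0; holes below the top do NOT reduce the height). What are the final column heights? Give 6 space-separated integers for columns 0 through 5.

Drop 1: Z rot2 at col 2 lands with bottom-row=0; cleared 0 line(s) (total 0); column heights now [0 0 2 2 1 0], max=2
Drop 2: L rot0 at col 1 lands with bottom-row=2; cleared 0 line(s) (total 0); column heights now [0 3 3 4 1 0], max=4
Drop 3: Z rot0 at col 1 lands with bottom-row=4; cleared 0 line(s) (total 0); column heights now [0 6 6 5 1 0], max=6
Drop 4: I rot3 at col 1 lands with bottom-row=6; cleared 0 line(s) (total 0); column heights now [0 10 6 5 1 0], max=10
Drop 5: L rot0 at col 2 lands with bottom-row=6; cleared 0 line(s) (total 0); column heights now [0 10 7 7 8 0], max=10

Answer: 0 10 7 7 8 0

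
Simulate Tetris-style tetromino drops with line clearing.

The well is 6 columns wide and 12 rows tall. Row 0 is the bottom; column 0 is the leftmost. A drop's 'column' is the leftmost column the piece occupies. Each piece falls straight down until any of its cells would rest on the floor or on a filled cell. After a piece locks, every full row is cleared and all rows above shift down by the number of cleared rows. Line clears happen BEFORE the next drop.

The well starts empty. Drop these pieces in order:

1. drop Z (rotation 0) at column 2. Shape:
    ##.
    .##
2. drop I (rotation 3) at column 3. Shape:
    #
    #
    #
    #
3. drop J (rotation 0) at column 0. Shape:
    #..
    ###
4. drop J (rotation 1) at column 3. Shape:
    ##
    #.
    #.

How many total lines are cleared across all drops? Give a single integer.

Drop 1: Z rot0 at col 2 lands with bottom-row=0; cleared 0 line(s) (total 0); column heights now [0 0 2 2 1 0], max=2
Drop 2: I rot3 at col 3 lands with bottom-row=2; cleared 0 line(s) (total 0); column heights now [0 0 2 6 1 0], max=6
Drop 3: J rot0 at col 0 lands with bottom-row=2; cleared 0 line(s) (total 0); column heights now [4 3 3 6 1 0], max=6
Drop 4: J rot1 at col 3 lands with bottom-row=6; cleared 0 line(s) (total 0); column heights now [4 3 3 9 9 0], max=9

Answer: 0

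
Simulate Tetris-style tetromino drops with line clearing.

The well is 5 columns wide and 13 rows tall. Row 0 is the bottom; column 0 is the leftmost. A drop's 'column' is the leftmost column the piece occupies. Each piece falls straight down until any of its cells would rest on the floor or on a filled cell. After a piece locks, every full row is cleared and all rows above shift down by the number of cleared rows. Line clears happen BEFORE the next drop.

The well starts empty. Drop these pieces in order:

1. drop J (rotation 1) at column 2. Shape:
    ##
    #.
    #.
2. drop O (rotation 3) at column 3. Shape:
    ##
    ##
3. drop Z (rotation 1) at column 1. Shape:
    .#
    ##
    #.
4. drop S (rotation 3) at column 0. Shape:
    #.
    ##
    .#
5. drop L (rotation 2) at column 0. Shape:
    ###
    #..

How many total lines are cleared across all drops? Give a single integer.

Answer: 0

Derivation:
Drop 1: J rot1 at col 2 lands with bottom-row=0; cleared 0 line(s) (total 0); column heights now [0 0 3 3 0], max=3
Drop 2: O rot3 at col 3 lands with bottom-row=3; cleared 0 line(s) (total 0); column heights now [0 0 3 5 5], max=5
Drop 3: Z rot1 at col 1 lands with bottom-row=2; cleared 0 line(s) (total 0); column heights now [0 4 5 5 5], max=5
Drop 4: S rot3 at col 0 lands with bottom-row=4; cleared 0 line(s) (total 0); column heights now [7 6 5 5 5], max=7
Drop 5: L rot2 at col 0 lands with bottom-row=7; cleared 0 line(s) (total 0); column heights now [9 9 9 5 5], max=9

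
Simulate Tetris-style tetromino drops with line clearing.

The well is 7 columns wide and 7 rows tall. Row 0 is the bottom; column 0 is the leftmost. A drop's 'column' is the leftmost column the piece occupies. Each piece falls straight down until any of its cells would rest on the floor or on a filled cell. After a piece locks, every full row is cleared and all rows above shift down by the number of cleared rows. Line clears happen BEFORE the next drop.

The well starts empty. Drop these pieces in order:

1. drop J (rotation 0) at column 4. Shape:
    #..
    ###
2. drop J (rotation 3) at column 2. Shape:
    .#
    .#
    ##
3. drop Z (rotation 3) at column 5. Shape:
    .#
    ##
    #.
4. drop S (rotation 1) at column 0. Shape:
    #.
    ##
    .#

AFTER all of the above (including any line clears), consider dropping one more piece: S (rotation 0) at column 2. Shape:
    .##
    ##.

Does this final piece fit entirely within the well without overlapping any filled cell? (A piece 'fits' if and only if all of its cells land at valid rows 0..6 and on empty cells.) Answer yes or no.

Drop 1: J rot0 at col 4 lands with bottom-row=0; cleared 0 line(s) (total 0); column heights now [0 0 0 0 2 1 1], max=2
Drop 2: J rot3 at col 2 lands with bottom-row=0; cleared 0 line(s) (total 0); column heights now [0 0 1 3 2 1 1], max=3
Drop 3: Z rot3 at col 5 lands with bottom-row=1; cleared 0 line(s) (total 0); column heights now [0 0 1 3 2 3 4], max=4
Drop 4: S rot1 at col 0 lands with bottom-row=0; cleared 0 line(s) (total 0); column heights now [3 2 1 3 2 3 4], max=4
Test piece S rot0 at col 2 (width 3): heights before test = [3 2 1 3 2 3 4]; fits = True

Answer: yes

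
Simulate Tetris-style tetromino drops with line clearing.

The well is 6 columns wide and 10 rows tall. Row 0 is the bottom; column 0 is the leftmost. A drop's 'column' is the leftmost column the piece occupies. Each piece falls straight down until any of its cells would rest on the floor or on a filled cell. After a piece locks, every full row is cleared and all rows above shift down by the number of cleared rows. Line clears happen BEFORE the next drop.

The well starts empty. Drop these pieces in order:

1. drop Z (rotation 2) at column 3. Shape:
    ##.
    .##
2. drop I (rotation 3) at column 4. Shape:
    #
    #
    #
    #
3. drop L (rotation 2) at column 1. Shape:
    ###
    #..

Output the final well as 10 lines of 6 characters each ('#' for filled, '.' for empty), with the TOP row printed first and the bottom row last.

Drop 1: Z rot2 at col 3 lands with bottom-row=0; cleared 0 line(s) (total 0); column heights now [0 0 0 2 2 1], max=2
Drop 2: I rot3 at col 4 lands with bottom-row=2; cleared 0 line(s) (total 0); column heights now [0 0 0 2 6 1], max=6
Drop 3: L rot2 at col 1 lands with bottom-row=1; cleared 0 line(s) (total 0); column heights now [0 3 3 3 6 1], max=6

Answer: ......
......
......
......
....#.
....#.
....#.
.####.
.#.##.
....##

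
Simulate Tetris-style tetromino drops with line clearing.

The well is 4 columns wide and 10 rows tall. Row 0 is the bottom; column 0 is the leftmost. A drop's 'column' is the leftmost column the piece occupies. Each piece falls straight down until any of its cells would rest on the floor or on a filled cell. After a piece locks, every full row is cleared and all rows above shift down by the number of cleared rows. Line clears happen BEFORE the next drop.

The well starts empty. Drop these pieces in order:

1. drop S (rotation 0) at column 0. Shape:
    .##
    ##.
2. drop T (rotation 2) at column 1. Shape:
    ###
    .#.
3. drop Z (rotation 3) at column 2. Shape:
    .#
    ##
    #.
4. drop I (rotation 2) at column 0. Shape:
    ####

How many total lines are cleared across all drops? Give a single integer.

Drop 1: S rot0 at col 0 lands with bottom-row=0; cleared 0 line(s) (total 0); column heights now [1 2 2 0], max=2
Drop 2: T rot2 at col 1 lands with bottom-row=2; cleared 0 line(s) (total 0); column heights now [1 4 4 4], max=4
Drop 3: Z rot3 at col 2 lands with bottom-row=4; cleared 0 line(s) (total 0); column heights now [1 4 6 7], max=7
Drop 4: I rot2 at col 0 lands with bottom-row=7; cleared 1 line(s) (total 1); column heights now [1 4 6 7], max=7

Answer: 1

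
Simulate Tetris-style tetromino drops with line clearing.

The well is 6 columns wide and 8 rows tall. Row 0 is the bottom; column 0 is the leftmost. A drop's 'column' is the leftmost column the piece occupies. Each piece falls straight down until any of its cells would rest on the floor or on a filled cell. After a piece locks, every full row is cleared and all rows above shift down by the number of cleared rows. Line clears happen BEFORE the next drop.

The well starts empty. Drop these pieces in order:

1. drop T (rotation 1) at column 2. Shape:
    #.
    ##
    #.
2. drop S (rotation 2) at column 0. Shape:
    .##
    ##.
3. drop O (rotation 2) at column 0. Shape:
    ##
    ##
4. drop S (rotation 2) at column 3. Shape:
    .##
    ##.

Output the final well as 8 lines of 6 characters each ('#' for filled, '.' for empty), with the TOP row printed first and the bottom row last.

Drop 1: T rot1 at col 2 lands with bottom-row=0; cleared 0 line(s) (total 0); column heights now [0 0 3 2 0 0], max=3
Drop 2: S rot2 at col 0 lands with bottom-row=2; cleared 0 line(s) (total 0); column heights now [3 4 4 2 0 0], max=4
Drop 3: O rot2 at col 0 lands with bottom-row=4; cleared 0 line(s) (total 0); column heights now [6 6 4 2 0 0], max=6
Drop 4: S rot2 at col 3 lands with bottom-row=2; cleared 0 line(s) (total 0); column heights now [6 6 4 3 4 4], max=6

Answer: ......
......
##....
##....
.##.##
#####.
..##..
..#...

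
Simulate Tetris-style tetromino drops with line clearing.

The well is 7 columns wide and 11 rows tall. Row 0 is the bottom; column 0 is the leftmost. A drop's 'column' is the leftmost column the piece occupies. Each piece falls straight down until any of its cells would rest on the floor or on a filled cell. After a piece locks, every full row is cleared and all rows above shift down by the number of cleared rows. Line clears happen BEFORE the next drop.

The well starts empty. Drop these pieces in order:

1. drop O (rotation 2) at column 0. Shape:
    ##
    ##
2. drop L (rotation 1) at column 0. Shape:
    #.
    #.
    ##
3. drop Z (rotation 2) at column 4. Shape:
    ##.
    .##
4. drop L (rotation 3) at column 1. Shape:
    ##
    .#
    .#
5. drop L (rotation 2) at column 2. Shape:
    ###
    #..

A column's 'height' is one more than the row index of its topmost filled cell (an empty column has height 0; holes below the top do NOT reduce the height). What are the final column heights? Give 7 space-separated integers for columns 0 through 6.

Answer: 5 4 6 6 6 2 1

Derivation:
Drop 1: O rot2 at col 0 lands with bottom-row=0; cleared 0 line(s) (total 0); column heights now [2 2 0 0 0 0 0], max=2
Drop 2: L rot1 at col 0 lands with bottom-row=2; cleared 0 line(s) (total 0); column heights now [5 3 0 0 0 0 0], max=5
Drop 3: Z rot2 at col 4 lands with bottom-row=0; cleared 0 line(s) (total 0); column heights now [5 3 0 0 2 2 1], max=5
Drop 4: L rot3 at col 1 lands with bottom-row=1; cleared 0 line(s) (total 0); column heights now [5 4 4 0 2 2 1], max=5
Drop 5: L rot2 at col 2 lands with bottom-row=4; cleared 0 line(s) (total 0); column heights now [5 4 6 6 6 2 1], max=6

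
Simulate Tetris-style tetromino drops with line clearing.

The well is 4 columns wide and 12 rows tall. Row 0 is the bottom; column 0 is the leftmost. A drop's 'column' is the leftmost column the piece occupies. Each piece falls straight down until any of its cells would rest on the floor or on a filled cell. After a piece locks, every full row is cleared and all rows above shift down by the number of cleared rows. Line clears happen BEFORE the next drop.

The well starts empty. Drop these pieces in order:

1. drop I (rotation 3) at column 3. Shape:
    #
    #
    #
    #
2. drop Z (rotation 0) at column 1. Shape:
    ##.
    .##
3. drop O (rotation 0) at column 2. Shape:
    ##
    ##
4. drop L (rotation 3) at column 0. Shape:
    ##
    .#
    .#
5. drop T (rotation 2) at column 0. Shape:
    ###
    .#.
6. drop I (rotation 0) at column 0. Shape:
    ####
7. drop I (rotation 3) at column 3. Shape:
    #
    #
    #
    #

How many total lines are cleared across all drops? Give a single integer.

Answer: 2

Derivation:
Drop 1: I rot3 at col 3 lands with bottom-row=0; cleared 0 line(s) (total 0); column heights now [0 0 0 4], max=4
Drop 2: Z rot0 at col 1 lands with bottom-row=4; cleared 0 line(s) (total 0); column heights now [0 6 6 5], max=6
Drop 3: O rot0 at col 2 lands with bottom-row=6; cleared 0 line(s) (total 0); column heights now [0 6 8 8], max=8
Drop 4: L rot3 at col 0 lands with bottom-row=6; cleared 0 line(s) (total 0); column heights now [9 9 8 8], max=9
Drop 5: T rot2 at col 0 lands with bottom-row=9; cleared 0 line(s) (total 0); column heights now [11 11 11 8], max=11
Drop 6: I rot0 at col 0 lands with bottom-row=11; cleared 1 line(s) (total 1); column heights now [11 11 11 8], max=11
Drop 7: I rot3 at col 3 lands with bottom-row=8; cleared 1 line(s) (total 2); column heights now [9 10 8 11], max=11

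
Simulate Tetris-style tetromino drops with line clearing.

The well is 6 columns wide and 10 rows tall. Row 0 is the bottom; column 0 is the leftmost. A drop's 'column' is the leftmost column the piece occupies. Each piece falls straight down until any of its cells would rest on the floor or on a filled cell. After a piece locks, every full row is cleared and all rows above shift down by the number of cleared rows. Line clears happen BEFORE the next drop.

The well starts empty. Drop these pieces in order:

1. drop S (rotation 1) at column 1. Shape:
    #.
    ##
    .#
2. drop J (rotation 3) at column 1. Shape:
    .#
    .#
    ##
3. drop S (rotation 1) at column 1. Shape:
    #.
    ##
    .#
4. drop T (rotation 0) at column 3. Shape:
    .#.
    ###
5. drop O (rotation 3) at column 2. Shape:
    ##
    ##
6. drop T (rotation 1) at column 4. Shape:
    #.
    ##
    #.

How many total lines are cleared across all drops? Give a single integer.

Drop 1: S rot1 at col 1 lands with bottom-row=0; cleared 0 line(s) (total 0); column heights now [0 3 2 0 0 0], max=3
Drop 2: J rot3 at col 1 lands with bottom-row=3; cleared 0 line(s) (total 0); column heights now [0 4 6 0 0 0], max=6
Drop 3: S rot1 at col 1 lands with bottom-row=6; cleared 0 line(s) (total 0); column heights now [0 9 8 0 0 0], max=9
Drop 4: T rot0 at col 3 lands with bottom-row=0; cleared 0 line(s) (total 0); column heights now [0 9 8 1 2 1], max=9
Drop 5: O rot3 at col 2 lands with bottom-row=8; cleared 0 line(s) (total 0); column heights now [0 9 10 10 2 1], max=10
Drop 6: T rot1 at col 4 lands with bottom-row=2; cleared 0 line(s) (total 0); column heights now [0 9 10 10 5 4], max=10

Answer: 0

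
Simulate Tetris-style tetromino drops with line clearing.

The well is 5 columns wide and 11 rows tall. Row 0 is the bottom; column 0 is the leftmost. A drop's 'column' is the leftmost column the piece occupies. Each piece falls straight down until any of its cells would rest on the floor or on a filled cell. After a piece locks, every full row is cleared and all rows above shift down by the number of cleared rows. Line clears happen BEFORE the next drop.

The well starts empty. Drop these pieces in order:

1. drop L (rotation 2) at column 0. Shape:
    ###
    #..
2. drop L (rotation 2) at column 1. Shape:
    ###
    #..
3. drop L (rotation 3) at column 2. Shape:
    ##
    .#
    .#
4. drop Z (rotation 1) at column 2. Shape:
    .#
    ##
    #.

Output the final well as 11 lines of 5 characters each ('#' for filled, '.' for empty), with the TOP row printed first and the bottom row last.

Answer: .....
...#.
..##.
..#..
..##.
...#.
...#.
.###.
.#...
###..
#....

Derivation:
Drop 1: L rot2 at col 0 lands with bottom-row=0; cleared 0 line(s) (total 0); column heights now [2 2 2 0 0], max=2
Drop 2: L rot2 at col 1 lands with bottom-row=2; cleared 0 line(s) (total 0); column heights now [2 4 4 4 0], max=4
Drop 3: L rot3 at col 2 lands with bottom-row=4; cleared 0 line(s) (total 0); column heights now [2 4 7 7 0], max=7
Drop 4: Z rot1 at col 2 lands with bottom-row=7; cleared 0 line(s) (total 0); column heights now [2 4 9 10 0], max=10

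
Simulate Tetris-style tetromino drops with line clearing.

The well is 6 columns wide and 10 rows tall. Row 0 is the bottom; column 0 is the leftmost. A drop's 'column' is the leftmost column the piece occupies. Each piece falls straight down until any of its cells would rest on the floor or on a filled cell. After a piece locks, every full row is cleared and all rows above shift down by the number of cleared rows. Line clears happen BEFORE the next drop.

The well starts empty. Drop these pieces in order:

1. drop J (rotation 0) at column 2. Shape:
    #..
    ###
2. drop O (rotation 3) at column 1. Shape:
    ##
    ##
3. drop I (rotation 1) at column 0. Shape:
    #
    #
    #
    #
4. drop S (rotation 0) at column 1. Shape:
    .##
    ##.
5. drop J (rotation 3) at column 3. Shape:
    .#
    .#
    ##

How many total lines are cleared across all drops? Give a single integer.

Answer: 0

Derivation:
Drop 1: J rot0 at col 2 lands with bottom-row=0; cleared 0 line(s) (total 0); column heights now [0 0 2 1 1 0], max=2
Drop 2: O rot3 at col 1 lands with bottom-row=2; cleared 0 line(s) (total 0); column heights now [0 4 4 1 1 0], max=4
Drop 3: I rot1 at col 0 lands with bottom-row=0; cleared 0 line(s) (total 0); column heights now [4 4 4 1 1 0], max=4
Drop 4: S rot0 at col 1 lands with bottom-row=4; cleared 0 line(s) (total 0); column heights now [4 5 6 6 1 0], max=6
Drop 5: J rot3 at col 3 lands with bottom-row=6; cleared 0 line(s) (total 0); column heights now [4 5 6 7 9 0], max=9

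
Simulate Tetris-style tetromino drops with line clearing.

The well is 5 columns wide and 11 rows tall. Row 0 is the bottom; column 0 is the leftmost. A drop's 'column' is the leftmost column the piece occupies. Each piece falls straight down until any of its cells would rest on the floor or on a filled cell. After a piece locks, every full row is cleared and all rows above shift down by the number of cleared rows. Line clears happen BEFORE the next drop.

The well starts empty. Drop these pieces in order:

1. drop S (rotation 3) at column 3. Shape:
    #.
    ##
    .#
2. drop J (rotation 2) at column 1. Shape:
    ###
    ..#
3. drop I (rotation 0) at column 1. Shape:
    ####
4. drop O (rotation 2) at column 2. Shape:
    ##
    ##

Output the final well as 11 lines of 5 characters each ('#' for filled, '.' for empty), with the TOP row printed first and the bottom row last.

Drop 1: S rot3 at col 3 lands with bottom-row=0; cleared 0 line(s) (total 0); column heights now [0 0 0 3 2], max=3
Drop 2: J rot2 at col 1 lands with bottom-row=3; cleared 0 line(s) (total 0); column heights now [0 5 5 5 2], max=5
Drop 3: I rot0 at col 1 lands with bottom-row=5; cleared 0 line(s) (total 0); column heights now [0 6 6 6 6], max=6
Drop 4: O rot2 at col 2 lands with bottom-row=6; cleared 0 line(s) (total 0); column heights now [0 6 8 8 6], max=8

Answer: .....
.....
.....
..##.
..##.
.####
.###.
...#.
...#.
...##
....#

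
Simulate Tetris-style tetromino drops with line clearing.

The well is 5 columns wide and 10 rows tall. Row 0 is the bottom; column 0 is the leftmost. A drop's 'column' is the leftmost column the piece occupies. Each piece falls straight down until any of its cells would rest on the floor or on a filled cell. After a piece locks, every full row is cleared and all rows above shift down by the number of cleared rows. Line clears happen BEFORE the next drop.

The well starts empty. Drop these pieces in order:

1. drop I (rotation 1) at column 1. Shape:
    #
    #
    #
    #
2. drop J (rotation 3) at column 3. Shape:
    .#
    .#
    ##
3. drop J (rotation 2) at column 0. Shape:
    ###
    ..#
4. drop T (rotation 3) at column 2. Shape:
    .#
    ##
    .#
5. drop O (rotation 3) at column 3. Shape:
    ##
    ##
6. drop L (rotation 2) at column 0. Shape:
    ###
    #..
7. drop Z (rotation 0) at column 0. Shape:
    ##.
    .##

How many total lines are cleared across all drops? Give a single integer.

Answer: 0

Derivation:
Drop 1: I rot1 at col 1 lands with bottom-row=0; cleared 0 line(s) (total 0); column heights now [0 4 0 0 0], max=4
Drop 2: J rot3 at col 3 lands with bottom-row=0; cleared 0 line(s) (total 0); column heights now [0 4 0 1 3], max=4
Drop 3: J rot2 at col 0 lands with bottom-row=3; cleared 0 line(s) (total 0); column heights now [5 5 5 1 3], max=5
Drop 4: T rot3 at col 2 lands with bottom-row=4; cleared 0 line(s) (total 0); column heights now [5 5 6 7 3], max=7
Drop 5: O rot3 at col 3 lands with bottom-row=7; cleared 0 line(s) (total 0); column heights now [5 5 6 9 9], max=9
Drop 6: L rot2 at col 0 lands with bottom-row=5; cleared 0 line(s) (total 0); column heights now [7 7 7 9 9], max=9
Drop 7: Z rot0 at col 0 lands with bottom-row=7; cleared 0 line(s) (total 0); column heights now [9 9 8 9 9], max=9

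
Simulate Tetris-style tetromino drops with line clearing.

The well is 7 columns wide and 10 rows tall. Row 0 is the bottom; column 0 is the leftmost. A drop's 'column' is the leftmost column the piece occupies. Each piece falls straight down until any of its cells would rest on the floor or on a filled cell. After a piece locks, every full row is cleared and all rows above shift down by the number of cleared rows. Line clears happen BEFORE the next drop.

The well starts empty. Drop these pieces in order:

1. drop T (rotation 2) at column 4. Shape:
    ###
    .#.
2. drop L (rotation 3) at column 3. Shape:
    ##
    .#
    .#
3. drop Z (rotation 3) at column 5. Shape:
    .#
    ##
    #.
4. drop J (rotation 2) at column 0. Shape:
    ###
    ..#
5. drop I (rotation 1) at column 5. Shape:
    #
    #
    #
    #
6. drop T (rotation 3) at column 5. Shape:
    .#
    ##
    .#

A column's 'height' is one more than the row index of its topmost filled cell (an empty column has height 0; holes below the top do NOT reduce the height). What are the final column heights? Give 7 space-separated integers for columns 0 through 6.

Answer: 2 2 2 5 5 9 10

Derivation:
Drop 1: T rot2 at col 4 lands with bottom-row=0; cleared 0 line(s) (total 0); column heights now [0 0 0 0 2 2 2], max=2
Drop 2: L rot3 at col 3 lands with bottom-row=2; cleared 0 line(s) (total 0); column heights now [0 0 0 5 5 2 2], max=5
Drop 3: Z rot3 at col 5 lands with bottom-row=2; cleared 0 line(s) (total 0); column heights now [0 0 0 5 5 4 5], max=5
Drop 4: J rot2 at col 0 lands with bottom-row=0; cleared 0 line(s) (total 0); column heights now [2 2 2 5 5 4 5], max=5
Drop 5: I rot1 at col 5 lands with bottom-row=4; cleared 0 line(s) (total 0); column heights now [2 2 2 5 5 8 5], max=8
Drop 6: T rot3 at col 5 lands with bottom-row=7; cleared 0 line(s) (total 0); column heights now [2 2 2 5 5 9 10], max=10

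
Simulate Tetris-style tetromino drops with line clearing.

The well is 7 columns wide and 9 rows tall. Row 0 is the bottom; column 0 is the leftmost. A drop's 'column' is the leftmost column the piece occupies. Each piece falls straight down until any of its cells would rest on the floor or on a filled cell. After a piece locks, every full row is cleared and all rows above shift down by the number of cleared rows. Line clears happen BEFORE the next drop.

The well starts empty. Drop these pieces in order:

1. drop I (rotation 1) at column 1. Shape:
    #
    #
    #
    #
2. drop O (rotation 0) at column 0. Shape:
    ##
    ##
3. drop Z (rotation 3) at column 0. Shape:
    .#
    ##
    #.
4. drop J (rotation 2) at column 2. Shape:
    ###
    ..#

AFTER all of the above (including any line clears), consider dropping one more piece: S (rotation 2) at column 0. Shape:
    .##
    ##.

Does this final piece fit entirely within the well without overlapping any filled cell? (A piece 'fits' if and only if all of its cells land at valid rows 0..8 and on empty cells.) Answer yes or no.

Drop 1: I rot1 at col 1 lands with bottom-row=0; cleared 0 line(s) (total 0); column heights now [0 4 0 0 0 0 0], max=4
Drop 2: O rot0 at col 0 lands with bottom-row=4; cleared 0 line(s) (total 0); column heights now [6 6 0 0 0 0 0], max=6
Drop 3: Z rot3 at col 0 lands with bottom-row=6; cleared 0 line(s) (total 0); column heights now [8 9 0 0 0 0 0], max=9
Drop 4: J rot2 at col 2 lands with bottom-row=0; cleared 0 line(s) (total 0); column heights now [8 9 2 2 2 0 0], max=9
Test piece S rot2 at col 0 (width 3): heights before test = [8 9 2 2 2 0 0]; fits = False

Answer: no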